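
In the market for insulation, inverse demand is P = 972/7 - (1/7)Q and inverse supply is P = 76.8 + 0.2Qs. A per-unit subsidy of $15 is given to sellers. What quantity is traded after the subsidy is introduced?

Q' = 224.75

Pre-subsidy: 972/7 - (1/7)Q = 76.8 + 0.2Q gives Q* = 181 and P* = 113.
With the subsidy, sellers receive Ps = Pb + 15 for each unit, where Pb is the price buyers pay.
On the curves, Pb = 972/7 - (1/7)Q and Ps = 76.8 + 0.2Q; the wedge Ps − Pb = 15 gives 76.8 + 0.2Q − (972/7 - (1/7)Q) = 15, so Q' = 224.75.
Then Pb = 972/7 − (1/7)·224.75 = 106.75 and Ps = 76.8 + 0.2·224.75 = 121.75.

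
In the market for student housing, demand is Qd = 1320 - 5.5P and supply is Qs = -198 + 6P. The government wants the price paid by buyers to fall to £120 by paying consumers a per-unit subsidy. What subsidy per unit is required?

At a buyer price of 120, quantity demanded is 1320 − 5.5·120 = 660.
Sellers supply 660 only when they receive Ps with -198 + 6·Ps = 660, i.e. Ps = 143.
s = Ps − Pb = 143 − 120 = 23.

Required subsidy s = £23 per unit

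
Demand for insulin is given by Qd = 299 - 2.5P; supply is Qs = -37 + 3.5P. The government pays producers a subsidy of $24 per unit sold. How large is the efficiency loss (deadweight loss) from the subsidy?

Pre-subsidy: 299 - 2.5P = -37 + 3.5P gives P* = 56, Q* = 159.
With the subsidy, sellers receive Ps = Pb + 24 for each unit, where Pb is the price buyers pay.
Supply in terms of Pb becomes Qs = -37 + 3.5(Pb + 24) = 47 + 3.5Pb. Setting this equal to demand: 299 - 2.5Pb = 47 + 3.5Pb, so Pb = 42.
Sellers receive Ps = 42 + 24 = 66; Q' = 299 − 2.5·42 = 194.
The subsidy expands output by 194 − 159 = 35 past the efficient level; on those units the gap between marginal cost and willingness to pay runs from 0 up to 24.
DWL = ½ × 24 × 35 = 420.

Deadweight loss = $420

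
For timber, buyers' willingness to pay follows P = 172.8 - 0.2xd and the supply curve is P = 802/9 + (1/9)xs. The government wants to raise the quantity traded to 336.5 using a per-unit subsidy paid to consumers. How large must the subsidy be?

Required subsidy s = 21 per unit

At x = 336.5, from the demand curve buyers pay Pb = 172.8 − 0.2·336.5 = 105.5; from the supply curve sellers need Ps = 802/9 + (1/9)·336.5 = 126.5.
The subsidy must fill the gap: s = Ps − Pb = 126.5 − 105.5 = 21.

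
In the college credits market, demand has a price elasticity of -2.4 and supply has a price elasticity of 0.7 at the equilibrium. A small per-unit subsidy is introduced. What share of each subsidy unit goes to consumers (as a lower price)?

Consumer share = 7/31

For a small subsidy around the equilibrium, the benefit split depends on the relative slopes, which at a point are proportional to the elasticities.
Buyer share = εs/(εs + |εd|) = 0.7/(0.7 + 2.4) = 7/31; seller share = |εd|/(εs + |εd|) = 24/31.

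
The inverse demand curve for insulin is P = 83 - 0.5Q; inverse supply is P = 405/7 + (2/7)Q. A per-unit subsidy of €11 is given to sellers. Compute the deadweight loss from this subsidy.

Pre-subsidy: 83 - 0.5Q = 405/7 + (2/7)Q gives Q* = 32 and P* = 67.
With the subsidy, sellers receive Ps = Pb + 11 for each unit, where Pb is the price buyers pay.
On the curves, Pb = 83 - 0.5Q and Ps = 405/7 + (2/7)Q; the wedge Ps − Pb = 11 gives 405/7 + (2/7)Q − (83 - 0.5Q) = 11, so Q' = 46.
Then Pb = 83 − 0.5·46 = 60 and Ps = 405/7 + (2/7)·46 = 71.
The subsidy expands output by 46 − 32 = 14 past the efficient level; on those units the gap between marginal cost and willingness to pay runs from 0 up to 11.
DWL = ½ × 11 × 14 = 77.

Deadweight loss = €77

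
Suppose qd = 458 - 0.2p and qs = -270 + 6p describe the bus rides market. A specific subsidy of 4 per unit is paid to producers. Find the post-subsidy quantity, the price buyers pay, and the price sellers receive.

q' = 13494/31; buyers pay 3520/31; sellers receive 3644/31

Pre-subsidy: 458 - 0.2p = -270 + 6p gives p* = 3640/31, q* = 13470/31.
With the subsidy, sellers receive ps = pb + 4 for each unit, where pb is the price buyers pay.
Supply in terms of pb becomes qs = -270 + 6(pb + 4) = -246 + 6pb. Setting this equal to demand: 458 - 0.2pb = -246 + 6pb, so pb = 3520/31.
Sellers receive ps = 3520/31 + 4 = 3644/31; q' = 458 − 0.2·(3520/31) = 13494/31.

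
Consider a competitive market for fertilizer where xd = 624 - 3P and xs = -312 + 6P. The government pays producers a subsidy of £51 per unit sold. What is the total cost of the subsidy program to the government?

Government cost = £21114

Pre-subsidy: 624 - 3P = -312 + 6P gives P* = 104, x* = 312.
With the subsidy, sellers receive Ps = Pb + 51 for each unit, where Pb is the price buyers pay.
Supply in terms of Pb becomes xs = -312 + 6(Pb + 51) = -6 + 6Pb. Setting this equal to demand: 624 - 3Pb = -6 + 6Pb, so Pb = 70.
Sellers receive Ps = 70 + 51 = 121; x' = 624 − 3·70 = 414.
Government outlay = subsidy × quantity = 51 × 414 = 21114.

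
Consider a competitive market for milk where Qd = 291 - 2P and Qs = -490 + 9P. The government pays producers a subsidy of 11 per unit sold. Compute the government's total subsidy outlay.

Pre-subsidy: 291 - 2P = -490 + 9P gives P* = 71, Q* = 149.
With the subsidy, sellers receive Ps = Pb + 11 for each unit, where Pb is the price buyers pay.
Supply in terms of Pb becomes Qs = -490 + 9(Pb + 11) = -391 + 9Pb. Setting this equal to demand: 291 - 2Pb = -391 + 9Pb, so Pb = 62.
Sellers receive Ps = 62 + 11 = 73; Q' = 291 − 2·62 = 167.
Government outlay = subsidy × quantity = 11 × 167 = 1837.

Government cost = 1837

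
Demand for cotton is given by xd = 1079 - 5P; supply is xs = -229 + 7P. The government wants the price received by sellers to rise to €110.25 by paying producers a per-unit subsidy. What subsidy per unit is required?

Required subsidy s = €3 per unit

At a seller price of 110.25, quantity supplied is -229 + 7·110.25 = 542.75.
Buyers absorb 542.75 only when they pay Pb with 1079 − 5·Pb = 542.75, i.e. Pb = 107.25.
s = Ps − Pb = 110.25 − 107.25 = 3.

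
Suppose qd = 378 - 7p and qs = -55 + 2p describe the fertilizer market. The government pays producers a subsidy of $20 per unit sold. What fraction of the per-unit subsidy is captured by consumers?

Consumer share = 2/9

Pre-subsidy: 378 - 7p = -55 + 2p gives p* = 433/9, q* = 371/9.
With the subsidy, sellers receive ps = pb + 20 for each unit, where pb is the price buyers pay.
Supply in terms of pb becomes qs = -55 + 2(pb + 20) = -15 + 2pb. Setting this equal to demand: 378 - 7pb = -15 + 2pb, so pb = 131/3.
Sellers receive ps = 131/3 + 20 = 191/3; q' = 378 − 7·(131/3) = 217/3.
Buyers' price falls by p* − pb = 433/9 − 131/3 = 40/9; sellers' price rises by ps − p* = 191/3 − 433/9 = 140/9.
So consumers capture (40/9)/20 = 2/9 of each unit of subsidy.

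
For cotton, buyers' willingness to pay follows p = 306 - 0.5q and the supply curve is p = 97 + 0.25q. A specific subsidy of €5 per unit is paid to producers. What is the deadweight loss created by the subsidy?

Deadweight loss = 50/3

Pre-subsidy: 306 - 0.5q = 97 + 0.25q gives q* = 836/3 and p* = 500/3.
With the subsidy, sellers receive ps = pb + 5 for each unit, where pb is the price buyers pay.
On the curves, pb = 306 - 0.5q and ps = 97 + 0.25q; the wedge ps − pb = 5 gives 97 + 0.25q − (306 - 0.5q) = 5, so q' = 856/3.
Then pb = 306 − 0.5·(856/3) = 490/3 and ps = 97 + 0.25·(856/3) = 505/3.
The subsidy expands output by 856/3 − 836/3 = 20/3 past the efficient level; on those units the gap between marginal cost and willingness to pay runs from 0 up to 5.
DWL = ½ × 5 × 20/3 = 50/3.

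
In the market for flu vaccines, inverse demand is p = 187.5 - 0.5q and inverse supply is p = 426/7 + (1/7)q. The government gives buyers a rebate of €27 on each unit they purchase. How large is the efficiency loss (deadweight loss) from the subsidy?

Deadweight loss = €567

Pre-subsidy: 187.5 - 0.5q = 426/7 + (1/7)q gives q* = 197 and p* = 89.
With the rebate, buyers effectively pay pb = ps − 27, where ps is the price sellers receive.
On the curves, pb = 187.5 - 0.5q and ps = 426/7 + (1/7)q; the wedge ps − pb = 27 gives 426/7 + (1/7)q − (187.5 - 0.5q) = 27, so q' = 239.
Then pb = 187.5 − 0.5·239 = 68 and ps = 426/7 + (1/7)·239 = 95.
The subsidy expands output by 239 − 197 = 42 past the efficient level; on those units the gap between marginal cost and willingness to pay runs from 0 up to 27.
DWL = ½ × 27 × 42 = 567.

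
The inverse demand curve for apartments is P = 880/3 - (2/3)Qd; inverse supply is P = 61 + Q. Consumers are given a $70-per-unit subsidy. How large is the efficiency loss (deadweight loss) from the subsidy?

Pre-subsidy: 880/3 - (2/3)Q = 61 + Q gives Q* = 139.4 and P* = 200.4.
With the rebate, buyers effectively pay Pb = Ps − 70, where Ps is the price sellers receive.
On the curves, Pb = 880/3 - (2/3)Q and Ps = 61 + Q; the wedge Ps − Pb = 70 gives 61 + Q − (880/3 - (2/3)Q) = 70, so Q' = 181.4.
Then Pb = 880/3 − (2/3)·181.4 = 172.4 and Ps = 61 + 1·181.4 = 242.4.
The subsidy expands output by 181.4 − 139.4 = 42 past the efficient level; on those units the gap between marginal cost and willingness to pay runs from 0 up to 70.
DWL = ½ × 70 × 42 = 1470.

Deadweight loss = $1470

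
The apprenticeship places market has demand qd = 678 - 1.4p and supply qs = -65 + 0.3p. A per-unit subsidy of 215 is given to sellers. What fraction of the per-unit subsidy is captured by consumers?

Pre-subsidy: 678 - 1.4p = -65 + 0.3p gives p* = 7430/17, q* = 1124/17.
With the subsidy, sellers receive ps = pb + 215 for each unit, where pb is the price buyers pay.
Supply in terms of pb becomes qs = -65 + 0.3(pb + 215) = -0.5 + 0.3pb. Setting this equal to demand: 678 - 1.4pb = -0.5 + 0.3pb, so pb = 6785/17.
Sellers receive ps = 6785/17 + 215 = 10440/17; q' = 678 − 1.4·(6785/17) = 2027/17.
Buyers' price falls by p* − pb = 7430/17 − 6785/17 = 645/17; sellers' price rises by ps − p* = 10440/17 − 7430/17 = 3010/17.
So consumers capture (645/17)/215 = 3/17 of each unit of subsidy.

Consumer share = 3/17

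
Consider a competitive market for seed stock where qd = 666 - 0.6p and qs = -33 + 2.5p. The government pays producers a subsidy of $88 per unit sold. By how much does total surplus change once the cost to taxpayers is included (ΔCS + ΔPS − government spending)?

Net change in total surplus = -58080/31

Pre-subsidy: 666 - 0.6p = -33 + 2.5p gives p* = 6990/31, q* = 16452/31.
With the subsidy, sellers receive ps = pb + 88 for each unit, where pb is the price buyers pay.
Supply in terms of pb becomes qs = -33 + 2.5(pb + 88) = 187 + 2.5pb. Setting this equal to demand: 666 - 0.6pb = 187 + 2.5pb, so pb = 4790/31.
Sellers receive ps = 4790/31 + 88 = 7518/31; q' = 666 − 0.6·(4790/31) = 17772/31.
ΔCS = ½(16452/31 + 17772/31)(6990/31 − 4790/31) = 1214400/31; ΔPS = ½(16452/31 + 17772/31)(7518/31 − 6990/31) = 291456/31.
Government spending = 88 × 17772/31 = 1563936/31.
Net change = 1214400/31 + 291456/31 − 1563936/31 = -58080/31. The loss equals the DWL triangle ½·88·1320/31.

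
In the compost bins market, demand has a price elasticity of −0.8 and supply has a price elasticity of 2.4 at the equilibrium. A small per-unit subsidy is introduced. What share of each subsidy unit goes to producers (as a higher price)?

For a small subsidy around the equilibrium, the benefit split depends on the relative slopes, which at a point are proportional to the elasticities.
Buyer share = εs/(εs + |εd|) = 2.4/(2.4 + 0.8) = 0.75; seller share = |εd|/(εs + |εd|) = 0.25.
So producers capture 0.25 of the subsidy.

Producer share = 0.25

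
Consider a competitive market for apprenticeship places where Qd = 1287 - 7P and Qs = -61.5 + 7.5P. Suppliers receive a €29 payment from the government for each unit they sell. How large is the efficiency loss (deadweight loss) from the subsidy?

Deadweight loss = €1522.5

Pre-subsidy: 1287 - 7P = -61.5 + 7.5P gives P* = 93, Q* = 636.
With the subsidy, sellers receive Ps = Pb + 29 for each unit, where Pb is the price buyers pay.
Supply in terms of Pb becomes Qs = -61.5 + 7.5(Pb + 29) = 156 + 7.5Pb. Setting this equal to demand: 1287 - 7Pb = 156 + 7.5Pb, so Pb = 78.
Sellers receive Ps = 78 + 29 = 107; Q' = 1287 − 7·78 = 741.
The subsidy expands output by 741 − 636 = 105 past the efficient level; on those units the gap between marginal cost and willingness to pay runs from 0 up to 29.
DWL = ½ × 29 × 105 = 1522.5.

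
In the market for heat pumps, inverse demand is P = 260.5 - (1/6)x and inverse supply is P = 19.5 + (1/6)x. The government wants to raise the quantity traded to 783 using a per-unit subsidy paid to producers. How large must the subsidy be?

Required subsidy s = 20 per unit

At x = 783, from the demand curve buyers pay Pb = 260.5 − (1/6)·783 = 130; from the supply curve sellers need Ps = 19.5 + (1/6)·783 = 150.
The subsidy must fill the gap: s = Ps − Pb = 150 − 130 = 20.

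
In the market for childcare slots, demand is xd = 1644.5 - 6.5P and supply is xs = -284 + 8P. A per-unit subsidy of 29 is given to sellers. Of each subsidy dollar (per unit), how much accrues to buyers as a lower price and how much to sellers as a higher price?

Buyers gain 16 per unit; sellers gain 13 per unit

Pre-subsidy: 1644.5 - 6.5P = -284 + 8P gives P* = 133, x* = 780.
With the subsidy, sellers receive Ps = Pb + 29 for each unit, where Pb is the price buyers pay.
Supply in terms of Pb becomes xs = -284 + 8(Pb + 29) = -52 + 8Pb. Setting this equal to demand: 1644.5 - 6.5Pb = -52 + 8Pb, so Pb = 117.
Sellers receive Ps = 117 + 29 = 146; x' = 1644.5 − 6.5·117 = 884.
Buyers' price falls by P* − Pb = 133 − 117 = 16; sellers' price rises by Ps − P* = 146 − 133 = 13.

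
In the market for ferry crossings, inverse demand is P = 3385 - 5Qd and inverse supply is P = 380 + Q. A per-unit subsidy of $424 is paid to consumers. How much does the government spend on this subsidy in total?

Government cost = $242316

Pre-subsidy: 3385 - 5Q = 380 + Q gives Q* = 3005/6 and P* = 5285/6.
With the rebate, buyers effectively pay Pb = Ps − 424, where Ps is the price sellers receive.
On the curves, Pb = 3385 - 5Q and Ps = 380 + Q; the wedge Ps − Pb = 424 gives 380 + Q − (3385 - 5Q) = 424, so Q' = 571.5.
Then Pb = 3385 − 5·571.5 = 527.5 and Ps = 380 + 1·571.5 = 951.5.
Government outlay = subsidy × quantity = 424 × 571.5 = 242316.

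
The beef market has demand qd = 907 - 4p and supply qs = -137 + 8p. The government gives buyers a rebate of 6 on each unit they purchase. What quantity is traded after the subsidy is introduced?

q' = 575

Pre-subsidy: 907 - 4p = -137 + 8p gives p* = 87, q* = 559.
With the rebate, buyers effectively pay pb = ps − 6, where ps is the price sellers receive.
Demand in terms of ps becomes qd = 907 − 4(ps − 6) = 931 - 4ps. Setting this equal to supply: 931 - 4ps = -137 + 8ps, so ps = 89.
Buyers pay pb = 89 − 6 = 83; q' = -137 + 8·89 = 575.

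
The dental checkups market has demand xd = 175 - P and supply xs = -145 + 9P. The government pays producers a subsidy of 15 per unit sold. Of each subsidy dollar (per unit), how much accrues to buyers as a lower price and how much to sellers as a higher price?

Pre-subsidy: 175 - P = -145 + 9P gives P* = 32, x* = 143.
With the subsidy, sellers receive Ps = Pb + 15 for each unit, where Pb is the price buyers pay.
Supply in terms of Pb becomes xs = -145 + 9(Pb + 15) = -10 + 9Pb. Setting this equal to demand: 175 - Pb = -10 + 9Pb, so Pb = 18.5.
Sellers receive Ps = 18.5 + 15 = 33.5; x' = 175 − 1·18.5 = 156.5.
Buyers' price falls by P* − Pb = 32 − 18.5 = 13.5; sellers' price rises by Ps − P* = 33.5 − 32 = 1.5.

Buyers gain 13.5 per unit; sellers gain 1.5 per unit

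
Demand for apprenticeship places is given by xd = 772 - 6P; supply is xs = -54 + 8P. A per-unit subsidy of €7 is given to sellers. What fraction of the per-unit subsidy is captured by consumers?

Consumer share = 4/7

Pre-subsidy: 772 - 6P = -54 + 8P gives P* = 59, x* = 418.
With the subsidy, sellers receive Ps = Pb + 7 for each unit, where Pb is the price buyers pay.
Supply in terms of Pb becomes xs = -54 + 8(Pb + 7) = 2 + 8Pb. Setting this equal to demand: 772 - 6Pb = 2 + 8Pb, so Pb = 55.
Sellers receive Ps = 55 + 7 = 62; x' = 772 − 6·55 = 442.
Buyers' price falls by P* − Pb = 59 − 55 = 4; sellers' price rises by Ps − P* = 62 − 59 = 3.
So consumers capture 4/7 = 4/7 of each unit of subsidy.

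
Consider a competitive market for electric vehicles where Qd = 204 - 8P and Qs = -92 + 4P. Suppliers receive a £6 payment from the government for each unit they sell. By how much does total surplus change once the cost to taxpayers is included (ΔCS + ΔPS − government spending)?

Net change in total surplus = -£48

Pre-subsidy: 204 - 8P = -92 + 4P gives P* = 74/3, Q* = 20/3.
With the subsidy, sellers receive Ps = Pb + 6 for each unit, where Pb is the price buyers pay.
Supply in terms of Pb becomes Qs = -92 + 4(Pb + 6) = -68 + 4Pb. Setting this equal to demand: 204 - 8Pb = -68 + 4Pb, so Pb = 68/3.
Sellers receive Ps = 68/3 + 6 = 86/3; Q' = 204 − 8·(68/3) = 68/3.
ΔCS = ½(20/3 + 68/3)(74/3 − 68/3) = 88/3; ΔPS = ½(20/3 + 68/3)(86/3 − 74/3) = 176/3.
Government spending = 6 × 68/3 = 136.
Net change = 88/3 + 176/3 − 136 = -48. The loss equals the DWL triangle ½·6·16.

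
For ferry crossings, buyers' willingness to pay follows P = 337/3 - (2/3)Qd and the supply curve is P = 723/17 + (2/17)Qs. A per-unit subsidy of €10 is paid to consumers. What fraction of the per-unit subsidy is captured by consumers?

Pre-subsidy: 337/3 - (2/3)Q = 723/17 + (2/17)Q gives Q* = 89 and P* = 53.
With the rebate, buyers effectively pay Pb = Ps − 10, where Ps is the price sellers receive.
On the curves, Pb = 337/3 - (2/3)Q and Ps = 723/17 + (2/17)Q; the wedge Ps − Pb = 10 gives 723/17 + (2/17)Q − (337/3 - (2/3)Q) = 10, so Q' = 101.75.
Then Pb = 337/3 − (2/3)·101.75 = 44.5 and Ps = 723/17 + (2/17)·101.75 = 54.5.
Buyers' price falls by P* − Pb = 53 − 44.5 = 8.5; sellers' price rises by Ps − P* = 54.5 − 53 = 1.5.
So consumers capture 8.5/10 = 0.85 of each unit of subsidy.

Consumer share = 0.85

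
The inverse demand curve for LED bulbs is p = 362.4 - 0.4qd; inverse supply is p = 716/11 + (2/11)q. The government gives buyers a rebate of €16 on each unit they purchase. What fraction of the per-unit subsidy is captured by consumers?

Consumer share = 0.6875

Pre-subsidy: 362.4 - 0.4q = 716/11 + (2/11)q gives q* = 511 and p* = 158.
With the rebate, buyers effectively pay pb = ps − 16, where ps is the price sellers receive.
On the curves, pb = 362.4 - 0.4q and ps = 716/11 + (2/11)q; the wedge ps − pb = 16 gives 716/11 + (2/11)q − (362.4 - 0.4q) = 16, so q' = 538.5.
Then pb = 362.4 − 0.4·538.5 = 147 and ps = 716/11 + (2/11)·538.5 = 163.
Buyers' price falls by p* − pb = 158 − 147 = 11; sellers' price rises by ps − p* = 163 − 158 = 5.
So consumers capture 11/16 = 0.6875 of each unit of subsidy.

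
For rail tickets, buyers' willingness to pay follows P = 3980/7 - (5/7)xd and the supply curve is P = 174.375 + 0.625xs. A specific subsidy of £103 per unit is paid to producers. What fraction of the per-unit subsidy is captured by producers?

Producer share = 7/15

Pre-subsidy: 3980/7 - (5/7)x = 174.375 + 0.625x gives x* = 883/3 and P* = 1075/3.
With the subsidy, sellers receive Ps = Pb + 103 for each unit, where Pb is the price buyers pay.
On the curves, Pb = 3980/7 - (5/7)x and Ps = 174.375 + 0.625x; the wedge Ps − Pb = 103 gives 174.375 + 0.625x − (3980/7 - (5/7)x) = 103, so x' = 371.24.
Then Pb = 3980/7 − (5/7)·371.24 = 303.4 and Ps = 174.375 + 0.625·371.24 = 406.4.
Buyers' price falls by P* − Pb = 1075/3 − 303.4 = 824/15; sellers' price rises by Ps − P* = 406.4 − 1075/3 = 721/15.
So producers capture (721/15)/103 = 7/15 of each unit of subsidy.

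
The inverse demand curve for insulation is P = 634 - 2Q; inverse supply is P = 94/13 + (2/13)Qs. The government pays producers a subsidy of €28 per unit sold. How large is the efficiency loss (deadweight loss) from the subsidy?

Pre-subsidy: 634 - 2Q = 94/13 + (2/13)Q gives Q* = 291 and P* = 52.
With the subsidy, sellers receive Ps = Pb + 28 for each unit, where Pb is the price buyers pay.
On the curves, Pb = 634 - 2Q and Ps = 94/13 + (2/13)Q; the wedge Ps − Pb = 28 gives 94/13 + (2/13)Q − (634 - 2Q) = 28, so Q' = 304.
Then Pb = 634 − 2·304 = 26 and Ps = 94/13 + (2/13)·304 = 54.
The subsidy expands output by 304 − 291 = 13 past the efficient level; on those units the gap between marginal cost and willingness to pay runs from 0 up to 28.
DWL = ½ × 28 × 13 = 182.

Deadweight loss = €182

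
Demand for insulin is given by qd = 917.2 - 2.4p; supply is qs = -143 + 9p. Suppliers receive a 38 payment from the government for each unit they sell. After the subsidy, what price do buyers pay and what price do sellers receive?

Buyers pay 63; sellers receive 101

Pre-subsidy: 917.2 - 2.4p = -143 + 9p gives p* = 93, q* = 694.
With the subsidy, sellers receive ps = pb + 38 for each unit, where pb is the price buyers pay.
Supply in terms of pb becomes qs = -143 + 9(pb + 38) = 199 + 9pb. Setting this equal to demand: 917.2 - 2.4pb = 199 + 9pb, so pb = 63.
Sellers receive ps = 63 + 38 = 101; q' = 917.2 − 2.4·63 = 766.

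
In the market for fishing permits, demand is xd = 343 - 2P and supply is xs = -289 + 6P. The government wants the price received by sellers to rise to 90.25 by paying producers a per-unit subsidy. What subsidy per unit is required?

Required subsidy s = 45 per unit

At a seller price of 90.25, quantity supplied is -289 + 6·90.25 = 252.5.
Buyers absorb 252.5 only when they pay Pb with 343 − 2·Pb = 252.5, i.e. Pb = 45.25.
s = Ps − Pb = 90.25 − 45.25 = 45.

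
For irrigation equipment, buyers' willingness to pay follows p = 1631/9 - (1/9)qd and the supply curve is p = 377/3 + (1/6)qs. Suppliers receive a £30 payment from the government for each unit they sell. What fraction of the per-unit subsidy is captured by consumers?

Consumer share = 0.4

Pre-subsidy: 1631/9 - (1/9)q = 377/3 + (1/6)q gives q* = 200 and p* = 159.
With the subsidy, sellers receive ps = pb + 30 for each unit, where pb is the price buyers pay.
On the curves, pb = 1631/9 - (1/9)q and ps = 377/3 + (1/6)q; the wedge ps − pb = 30 gives 377/3 + (1/6)q − (1631/9 - (1/9)q) = 30, so q' = 308.
Then pb = 1631/9 − (1/9)·308 = 147 and ps = 377/3 + (1/6)·308 = 177.
Buyers' price falls by p* − pb = 159 − 147 = 12; sellers' price rises by ps − p* = 177 − 159 = 18.
So consumers capture 12/30 = 0.4 of each unit of subsidy.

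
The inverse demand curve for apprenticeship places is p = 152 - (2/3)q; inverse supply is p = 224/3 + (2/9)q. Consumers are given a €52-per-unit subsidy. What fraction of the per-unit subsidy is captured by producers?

Producer share = 0.25

Pre-subsidy: 152 - (2/3)q = 224/3 + (2/9)q gives q* = 87 and p* = 94.
With the rebate, buyers effectively pay pb = ps − 52, where ps is the price sellers receive.
On the curves, pb = 152 - (2/3)q and ps = 224/3 + (2/9)q; the wedge ps − pb = 52 gives 224/3 + (2/9)q − (152 - (2/3)q) = 52, so q' = 145.5.
Then pb = 152 − (2/3)·145.5 = 55 and ps = 224/3 + (2/9)·145.5 = 107.
Buyers' price falls by p* − pb = 94 − 55 = 39; sellers' price rises by ps − p* = 107 − 94 = 13.
So producers capture 13/52 = 0.25 of each unit of subsidy.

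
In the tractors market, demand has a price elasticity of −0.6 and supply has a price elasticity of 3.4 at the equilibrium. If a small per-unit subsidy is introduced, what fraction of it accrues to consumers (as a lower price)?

Consumer share = 0.85

For a small subsidy around the equilibrium, the benefit split depends on the relative slopes, which at a point are proportional to the elasticities.
Buyer share = εs/(εs + |εd|) = 3.4/(3.4 + 0.6) = 0.85; seller share = |εd|/(εs + |εd|) = 0.15.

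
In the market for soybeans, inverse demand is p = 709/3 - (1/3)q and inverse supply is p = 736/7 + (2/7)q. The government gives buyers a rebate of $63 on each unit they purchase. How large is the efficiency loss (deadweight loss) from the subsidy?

Pre-subsidy: 709/3 - (1/3)q = 736/7 + (2/7)q gives q* = 2755/13 and p* = 2154/13.
With the rebate, buyers effectively pay pb = ps − 63, where ps is the price sellers receive.
On the curves, pb = 709/3 - (1/3)q and ps = 736/7 + (2/7)q; the wedge ps − pb = 63 gives 736/7 + (2/7)q − (709/3 - (1/3)q) = 63, so q' = 4078/13.
Then pb = 709/3 − (1/3)·(4078/13) = 1713/13 and ps = 736/7 + (2/7)·(4078/13) = 2532/13.
The subsidy expands output by 4078/13 − 2755/13 = 1323/13 past the efficient level; on those units the gap between marginal cost and willingness to pay runs from 0 up to 63.
DWL = ½ × 63 × 1323/13 = 83349/26.

Deadweight loss = 83349/26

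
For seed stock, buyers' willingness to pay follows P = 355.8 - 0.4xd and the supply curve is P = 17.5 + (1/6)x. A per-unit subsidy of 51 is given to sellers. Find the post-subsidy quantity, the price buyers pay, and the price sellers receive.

x' = 687; buyers pay 81; sellers receive 132

Pre-subsidy: 355.8 - 0.4x = 17.5 + (1/6)x gives x* = 597 and P* = 117.
With the subsidy, sellers receive Ps = Pb + 51 for each unit, where Pb is the price buyers pay.
On the curves, Pb = 355.8 - 0.4x and Ps = 17.5 + (1/6)x; the wedge Ps − Pb = 51 gives 17.5 + (1/6)x − (355.8 - 0.4x) = 51, so x' = 687.
Then Pb = 355.8 − 0.4·687 = 81 and Ps = 17.5 + (1/6)·687 = 132.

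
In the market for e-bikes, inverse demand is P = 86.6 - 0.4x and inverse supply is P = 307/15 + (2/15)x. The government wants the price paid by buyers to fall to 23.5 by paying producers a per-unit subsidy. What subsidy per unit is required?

At a buyer price of 23.5, quantity demanded is 216.5 − 2.5·23.5 = 157.75.
Sellers supply 157.75 only when they receive Ps = 307/15 + (2/15)·157.75 = 41.5.
s = Ps − Pb = 41.5 − 23.5 = 18.

Required subsidy s = 18 per unit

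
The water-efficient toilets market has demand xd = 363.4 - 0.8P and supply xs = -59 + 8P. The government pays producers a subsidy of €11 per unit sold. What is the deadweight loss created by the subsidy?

Deadweight loss = €44

Pre-subsidy: 363.4 - 0.8P = -59 + 8P gives P* = 48, x* = 325.
With the subsidy, sellers receive Ps = Pb + 11 for each unit, where Pb is the price buyers pay.
Supply in terms of Pb becomes xs = -59 + 8(Pb + 11) = 29 + 8Pb. Setting this equal to demand: 363.4 - 0.8Pb = 29 + 8Pb, so Pb = 38.
Sellers receive Ps = 38 + 11 = 49; x' = 363.4 − 0.8·38 = 333.
The subsidy expands output by 333 − 325 = 8 past the efficient level; on those units the gap between marginal cost and willingness to pay runs from 0 up to 11.
DWL = ½ × 11 × 8 = 44.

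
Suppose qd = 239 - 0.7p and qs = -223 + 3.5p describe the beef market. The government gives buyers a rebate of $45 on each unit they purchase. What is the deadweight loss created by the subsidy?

Pre-subsidy: 239 - 0.7p = -223 + 3.5p gives p* = 110, q* = 162.
With the rebate, buyers effectively pay pb = ps − 45, where ps is the price sellers receive.
Demand in terms of ps becomes qd = 239 − 0.7(ps − 45) = 270.5 - 0.7ps. Setting this equal to supply: 270.5 - 0.7ps = -223 + 3.5ps, so ps = 117.5.
Buyers pay pb = 117.5 − 45 = 72.5; q' = -223 + 3.5·117.5 = 188.25.
The subsidy expands output by 188.25 − 162 = 26.25 past the efficient level; on those units the gap between marginal cost and willingness to pay runs from 0 up to 45.
DWL = ½ × 45 × 26.25 = 590.625.

Deadweight loss = $590.625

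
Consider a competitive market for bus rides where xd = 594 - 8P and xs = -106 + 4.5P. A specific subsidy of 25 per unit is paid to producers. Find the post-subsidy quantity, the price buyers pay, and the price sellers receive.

Pre-subsidy: 594 - 8P = -106 + 4.5P gives P* = 56, x* = 146.
With the subsidy, sellers receive Ps = Pb + 25 for each unit, where Pb is the price buyers pay.
Supply in terms of Pb becomes xs = -106 + 4.5(Pb + 25) = 6.5 + 4.5Pb. Setting this equal to demand: 594 - 8Pb = 6.5 + 4.5Pb, so Pb = 47.
Sellers receive Ps = 47 + 25 = 72; x' = 594 − 8·47 = 218.

x' = 218; buyers pay 47; sellers receive 72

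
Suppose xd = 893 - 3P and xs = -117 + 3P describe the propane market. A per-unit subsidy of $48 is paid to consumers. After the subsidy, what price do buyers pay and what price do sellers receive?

Buyers pay 433/3; sellers receive 577/3

Pre-subsidy: 893 - 3P = -117 + 3P gives P* = 505/3, x* = 388.
With the rebate, buyers effectively pay Pb = Ps − 48, where Ps is the price sellers receive.
Demand in terms of Ps becomes xd = 893 − 3(Ps − 48) = 1037 - 3Ps. Setting this equal to supply: 1037 - 3Ps = -117 + 3Ps, so Ps = 577/3.
Buyers pay Pb = 577/3 − 48 = 433/3; x' = -117 + 3·(577/3) = 460.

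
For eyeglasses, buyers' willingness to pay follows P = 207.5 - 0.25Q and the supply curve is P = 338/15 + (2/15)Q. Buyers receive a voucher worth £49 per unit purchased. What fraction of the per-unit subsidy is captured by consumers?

Pre-subsidy: 207.5 - 0.25Q = 338/15 + (2/15)Q gives Q* = 11098/23 and P* = 1998/23.
With the rebate, buyers effectively pay Pb = Ps − 49, where Ps is the price sellers receive.
On the curves, Pb = 207.5 - 0.25Q and Ps = 338/15 + (2/15)Q; the wedge Ps − Pb = 49 gives 338/15 + (2/15)Q − (207.5 - 0.25Q) = 49, so Q' = 14038/23.
Then Pb = 207.5 − 0.25·(14038/23) = 1263/23 and Ps = 338/15 + (2/15)·(14038/23) = 2390/23.
Buyers' price falls by P* − Pb = 1998/23 − 1263/23 = 735/23; sellers' price rises by Ps − P* = 2390/23 − 1998/23 = 392/23.
So consumers capture (735/23)/49 = 15/23 of each unit of subsidy.

Consumer share = 15/23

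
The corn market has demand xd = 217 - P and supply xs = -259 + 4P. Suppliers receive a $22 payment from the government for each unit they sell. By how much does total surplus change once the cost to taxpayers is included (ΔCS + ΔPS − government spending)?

Pre-subsidy: 217 - P = -259 + 4P gives P* = 95.2, x* = 121.8.
With the subsidy, sellers receive Ps = Pb + 22 for each unit, where Pb is the price buyers pay.
Supply in terms of Pb becomes xs = -259 + 4(Pb + 22) = -171 + 4Pb. Setting this equal to demand: 217 - Pb = -171 + 4Pb, so Pb = 77.6.
Sellers receive Ps = 77.6 + 22 = 99.6; x' = 217 − 1·77.6 = 139.4.
ΔCS = ½(121.8 + 139.4)(95.2 − 77.6) = 2298.56; ΔPS = ½(121.8 + 139.4)(99.6 − 95.2) = 574.64.
Government spending = 22 × 139.4 = 3066.8.
Net change = 2298.56 + 574.64 − 3066.8 = -193.6. The loss equals the DWL triangle ½·22·17.6.

Net change in total surplus = -$193.6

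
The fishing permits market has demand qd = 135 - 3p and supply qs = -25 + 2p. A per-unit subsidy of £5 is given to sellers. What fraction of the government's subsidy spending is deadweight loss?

DWL / government spending = 1/15

Pre-subsidy: 135 - 3p = -25 + 2p gives p* = 32, q* = 39.
With the subsidy, sellers receive ps = pb + 5 for each unit, where pb is the price buyers pay.
Supply in terms of pb becomes qs = -25 + 2(pb + 5) = -15 + 2pb. Setting this equal to demand: 135 - 3pb = -15 + 2pb, so pb = 30.
Sellers receive ps = 30 + 5 = 35; q' = 135 − 3·30 = 45.
ΔCS = ½(39 + 45)(32 − 30) = 84; ΔPS = ½(39 + 45)(35 − 32) = 126.
Government spending = 5 × 45 = 225.
DWL = ½ × 5 × (45 − 39) = 15; fraction = 15 / 225 = 1/15.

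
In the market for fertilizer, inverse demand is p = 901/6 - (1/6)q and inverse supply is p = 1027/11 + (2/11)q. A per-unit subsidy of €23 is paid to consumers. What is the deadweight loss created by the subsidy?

Deadweight loss = €759

Pre-subsidy: 901/6 - (1/6)q = 1027/11 + (2/11)q gives q* = 163 and p* = 123.
With the rebate, buyers effectively pay pb = ps − 23, where ps is the price sellers receive.
On the curves, pb = 901/6 - (1/6)q and ps = 1027/11 + (2/11)q; the wedge ps − pb = 23 gives 1027/11 + (2/11)q − (901/6 - (1/6)q) = 23, so q' = 229.
Then pb = 901/6 − (1/6)·229 = 112 and ps = 1027/11 + (2/11)·229 = 135.
The subsidy expands output by 229 − 163 = 66 past the efficient level; on those units the gap between marginal cost and willingness to pay runs from 0 up to 23.
DWL = ½ × 23 × 66 = 759.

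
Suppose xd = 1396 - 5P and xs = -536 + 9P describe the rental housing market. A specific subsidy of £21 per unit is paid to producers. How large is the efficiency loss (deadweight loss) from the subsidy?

Pre-subsidy: 1396 - 5P = -536 + 9P gives P* = 138, x* = 706.
With the subsidy, sellers receive Ps = Pb + 21 for each unit, where Pb is the price buyers pay.
Supply in terms of Pb becomes xs = -536 + 9(Pb + 21) = -347 + 9Pb. Setting this equal to demand: 1396 - 5Pb = -347 + 9Pb, so Pb = 124.5.
Sellers receive Ps = 124.5 + 21 = 145.5; x' = 1396 − 5·124.5 = 773.5.
The subsidy expands output by 773.5 − 706 = 67.5 past the efficient level; on those units the gap between marginal cost and willingness to pay runs from 0 up to 21.
DWL = ½ × 21 × 67.5 = 708.75.

Deadweight loss = £708.75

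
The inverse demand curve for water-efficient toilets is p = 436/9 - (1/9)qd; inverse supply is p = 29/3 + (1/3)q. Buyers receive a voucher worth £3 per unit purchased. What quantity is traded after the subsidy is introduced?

q' = 94

Pre-subsidy: 436/9 - (1/9)q = 29/3 + (1/3)q gives q* = 87.25 and p* = 38.75.
With the rebate, buyers effectively pay pb = ps − 3, where ps is the price sellers receive.
On the curves, pb = 436/9 - (1/9)q and ps = 29/3 + (1/3)q; the wedge ps − pb = 3 gives 29/3 + (1/3)q − (436/9 - (1/9)q) = 3, so q' = 94.
Then pb = 436/9 − (1/9)·94 = 38 and ps = 29/3 + (1/3)·94 = 41.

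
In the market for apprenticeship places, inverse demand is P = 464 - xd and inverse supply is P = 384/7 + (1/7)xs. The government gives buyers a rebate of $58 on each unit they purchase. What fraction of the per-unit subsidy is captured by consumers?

Pre-subsidy: 464 - x = 384/7 + (1/7)x gives x* = 358 and P* = 106.
With the rebate, buyers effectively pay Pb = Ps − 58, where Ps is the price sellers receive.
On the curves, Pb = 464 - x and Ps = 384/7 + (1/7)x; the wedge Ps − Pb = 58 gives 384/7 + (1/7)x − (464 - x) = 58, so x' = 408.75.
Then Pb = 464 − 1·408.75 = 55.25 and Ps = 384/7 + (1/7)·408.75 = 113.25.
Buyers' price falls by P* − Pb = 106 − 55.25 = 50.75; sellers' price rises by Ps − P* = 113.25 − 106 = 7.25.
So consumers capture 50.75/58 = 0.875 of each unit of subsidy.

Consumer share = 0.875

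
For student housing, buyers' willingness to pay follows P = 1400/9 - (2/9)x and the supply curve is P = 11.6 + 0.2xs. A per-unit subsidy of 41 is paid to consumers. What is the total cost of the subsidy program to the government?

Government cost = 341243/19

Pre-subsidy: 1400/9 - (2/9)x = 11.6 + 0.2x gives x* = 6478/19 and P* = 1516/19.
With the rebate, buyers effectively pay Pb = Ps − 41, where Ps is the price sellers receive.
On the curves, Pb = 1400/9 - (2/9)x and Ps = 11.6 + 0.2x; the wedge Ps − Pb = 41 gives 11.6 + 0.2x − (1400/9 - (2/9)x) = 41, so x' = 8323/19.
Then Pb = 1400/9 − (2/9)·(8323/19) = 1106/19 and Ps = 11.6 + 0.2·(8323/19) = 1885/19.
Government outlay = subsidy × quantity = 41 × 8323/19 = 341243/19.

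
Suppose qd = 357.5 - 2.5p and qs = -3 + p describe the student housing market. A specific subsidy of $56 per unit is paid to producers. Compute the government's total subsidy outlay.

Government cost = $7840

Pre-subsidy: 357.5 - 2.5p = -3 + p gives p* = 103, q* = 100.
With the subsidy, sellers receive ps = pb + 56 for each unit, where pb is the price buyers pay.
Supply in terms of pb becomes qs = -3 + 1(pb + 56) = 53 + pb. Setting this equal to demand: 357.5 - 2.5pb = 53 + pb, so pb = 87.
Sellers receive ps = 87 + 56 = 143; q' = 357.5 − 2.5·87 = 140.
Government outlay = subsidy × quantity = 56 × 140 = 7840.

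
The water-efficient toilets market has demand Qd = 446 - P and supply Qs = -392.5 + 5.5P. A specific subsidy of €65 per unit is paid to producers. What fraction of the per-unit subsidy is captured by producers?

Producer share = 2/13

Pre-subsidy: 446 - P = -392.5 + 5.5P gives P* = 129, Q* = 317.
With the subsidy, sellers receive Ps = Pb + 65 for each unit, where Pb is the price buyers pay.
Supply in terms of Pb becomes Qs = -392.5 + 5.5(Pb + 65) = -35 + 5.5Pb. Setting this equal to demand: 446 - Pb = -35 + 5.5Pb, so Pb = 74.
Sellers receive Ps = 74 + 65 = 139; Q' = 446 − 1·74 = 372.
Buyers' price falls by P* − Pb = 129 − 74 = 55; sellers' price rises by Ps − P* = 139 − 129 = 10.
So producers capture 10/65 = 2/13 of each unit of subsidy.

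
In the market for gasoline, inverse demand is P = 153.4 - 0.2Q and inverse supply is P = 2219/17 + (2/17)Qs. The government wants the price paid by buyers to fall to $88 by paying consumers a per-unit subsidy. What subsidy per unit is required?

At a buyer price of 88, quantity demanded is 767 − 5·88 = 327.
Sellers supply 327 only when they receive Ps = 2219/17 + (2/17)·327 = 169.
s = Ps − Pb = 169 − 88 = 81.

Required subsidy s = $81 per unit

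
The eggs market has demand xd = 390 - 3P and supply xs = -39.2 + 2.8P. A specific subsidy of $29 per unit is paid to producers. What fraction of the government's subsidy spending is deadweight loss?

Pre-subsidy: 390 - 3P = -39.2 + 2.8P gives P* = 74, x* = 168.
With the subsidy, sellers receive Ps = Pb + 29 for each unit, where Pb is the price buyers pay.
Supply in terms of Pb becomes xs = -39.2 + 2.8(Pb + 29) = 42 + 2.8Pb. Setting this equal to demand: 390 - 3Pb = 42 + 2.8Pb, so Pb = 60.
Sellers receive Ps = 60 + 29 = 89; x' = 390 − 3·60 = 210.
ΔCS = ½(168 + 210)(74 − 60) = 2646; ΔPS = ½(168 + 210)(89 − 74) = 2835.
Government spending = 29 × 210 = 6090.
DWL = ½ × 29 × (210 − 168) = 609; fraction = 609 / 6090 = 0.1.

DWL / government spending = 0.1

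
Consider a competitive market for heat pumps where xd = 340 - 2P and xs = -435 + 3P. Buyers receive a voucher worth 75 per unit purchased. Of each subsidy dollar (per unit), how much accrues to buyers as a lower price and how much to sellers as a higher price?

Pre-subsidy: 340 - 2P = -435 + 3P gives P* = 155, x* = 30.
With the rebate, buyers effectively pay Pb = Ps − 75, where Ps is the price sellers receive.
Demand in terms of Ps becomes xd = 340 − 2(Ps − 75) = 490 - 2Ps. Setting this equal to supply: 490 - 2Ps = -435 + 3Ps, so Ps = 185.
Buyers pay Pb = 185 − 75 = 110; x' = -435 + 3·185 = 120.
Buyers' price falls by P* − Pb = 155 − 110 = 45; sellers' price rises by Ps − P* = 185 − 155 = 30.

Buyers gain 45 per unit; sellers gain 30 per unit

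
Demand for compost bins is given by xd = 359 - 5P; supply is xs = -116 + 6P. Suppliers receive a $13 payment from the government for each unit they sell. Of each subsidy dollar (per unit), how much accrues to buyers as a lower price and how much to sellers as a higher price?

Pre-subsidy: 359 - 5P = -116 + 6P gives P* = 475/11, x* = 1574/11.
With the subsidy, sellers receive Ps = Pb + 13 for each unit, where Pb is the price buyers pay.
Supply in terms of Pb becomes xs = -116 + 6(Pb + 13) = -38 + 6Pb. Setting this equal to demand: 359 - 5Pb = -38 + 6Pb, so Pb = 397/11.
Sellers receive Ps = 397/11 + 13 = 540/11; x' = 359 − 5·(397/11) = 1964/11.
Buyers' price falls by P* − Pb = 475/11 − 397/11 = 78/11; sellers' price rises by Ps − P* = 540/11 − 475/11 = 65/11.

Buyers gain 78/11 per unit; sellers gain 65/11 per unit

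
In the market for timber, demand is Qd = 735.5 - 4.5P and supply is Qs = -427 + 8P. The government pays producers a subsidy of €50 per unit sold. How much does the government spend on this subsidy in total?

Pre-subsidy: 735.5 - 4.5P = -427 + 8P gives P* = 93, Q* = 317.
With the subsidy, sellers receive Ps = Pb + 50 for each unit, where Pb is the price buyers pay.
Supply in terms of Pb becomes Qs = -427 + 8(Pb + 50) = -27 + 8Pb. Setting this equal to demand: 735.5 - 4.5Pb = -27 + 8Pb, so Pb = 61.
Sellers receive Ps = 61 + 50 = 111; Q' = 735.5 − 4.5·61 = 461.
Government outlay = subsidy × quantity = 50 × 461 = 23050.

Government cost = €23050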